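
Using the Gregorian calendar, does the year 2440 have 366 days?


Gregorian leap year rule: divisible by 4, but not by 100, unless also by 400.
2440 is divisible by 4 but not 100 -> leap year

Yes


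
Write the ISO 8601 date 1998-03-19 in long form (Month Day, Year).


ISO 1998-03-19 parses as year=1998, month=03, day=19
Month 3 -> March

March 19, 1998


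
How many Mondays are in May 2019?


May 2019 has 31 days
Anchor: Jan 1, 2019. With p = 2019 - 1 = 2018: (p + p//4 - p//100 + p//400) mod 7 = (2018 + 504 - 20 + 5) mod 7 = 2507 mod 7 = 1 -> Tuesday (Mon=0 ... Sun=6)
Days before May (Jan-Apr): 120; May 1 index = (1 + 120) mod 7 = 2 -> Wednesday
First Monday is May 6
Mondays: 6, 13, 20, 27

4 Mondays


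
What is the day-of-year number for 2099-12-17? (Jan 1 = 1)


Date: December 17, 2099
Days in months 1 through 11: 334
Plus 17 days in December

Day of year: 351


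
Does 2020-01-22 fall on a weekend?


Anchor: Jan 1, 2020. With p = 2020 - 1 = 2019: (p + p//4 - p//100 + p//400) mod 7 = (2019 + 504 - 20 + 5) mod 7 = 2508 mod 7 = 2 -> Wednesday (Mon=0 ... Sun=6)
Day of year: 22; offset = 21
Weekday index = (2 + 21) mod 7 = 2 -> Wednesday
Weekend days: Saturday, Sunday

No


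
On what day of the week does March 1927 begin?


Target: March 1, 1927
Anchor: Jan 1, 1927. With p = 1927 - 1 = 1926: (p + p//4 - p//100 + p//400) mod 7 = (1926 + 481 - 19 + 4) mod 7 = 2392 mod 7 = 5 -> Saturday (Mon=0 ... Sun=6)
Days before March (Jan-Feb): 59 days
Weekday index = (5 + 59) mod 7 = 1

Tuesday


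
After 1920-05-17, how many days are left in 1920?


Day of year: 138 of 366
Remaining = 366 - 138

228 days


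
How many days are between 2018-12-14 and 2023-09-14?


From 2018-12-14 to 2023-09-14
2018-12-14: days before December = 31 + 28 + 31 + 30 + 31 + 30 + 31 + 31 + 30 + 31 + 30 = 334 (2018 is not a leap year); day of year = 334 + 14 = 348
2023-09-14: days before September = 31 + 28 + 31 + 30 + 31 + 30 + 31 + 31 = 243 (2023 is not a leap year); day of year = 243 + 14 = 257
Rest of 2018: 365 - 348 = 17
Full years 2019 (365), 2020 (366), 2021 (365), 2022 (365): 1461
Total = 17 + 1461 + 257 = 1735

1735 days


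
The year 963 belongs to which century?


Century = (year - 1) // 100 + 1
= (963 - 1) // 100 + 1
= 962 // 100 + 1
= 9 + 1

10th century


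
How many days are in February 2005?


February 2005 (leap year: no)

28 days


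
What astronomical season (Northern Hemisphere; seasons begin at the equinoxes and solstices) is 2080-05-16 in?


Date: May 16
Astronomical Spring (approx.; exact equinox/solstice day varies by year): March 20 to June 20
May 16 falls within the Spring window

Spring


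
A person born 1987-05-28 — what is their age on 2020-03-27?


Birth: 1987-05-28
Reference: 2020-03-27
Year difference: 2020 - 1987 = 33
Birthday not yet reached in 2020, subtract 1

32 years old


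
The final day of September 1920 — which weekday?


September 1920 has 30 days
Anchor: Jan 1, 1920. With p = 1920 - 1 = 1919: (p + p//4 - p//100 + p//400) mod 7 = (1919 + 479 - 19 + 4) mod 7 = 2383 mod 7 = 3 -> Thursday (Mon=0 ... Sun=6)
Days before September (Jan-Aug): 244; September 1 index = (3 + 244) mod 7 = 2 -> Wednesday
Last day offset: 30 - 1 = 29 days
Weekday index = (2 + 29) mod 7 = 3

Thursday, September 30


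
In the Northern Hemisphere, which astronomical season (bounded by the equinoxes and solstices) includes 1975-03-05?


Date: March 5
Astronomical Winter (approx.; exact equinox/solstice day varies by year): December 21 to March 19
March 5 falls within the Winter window

Winter


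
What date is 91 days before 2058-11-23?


Start: 2058-11-23, subtract 91 days
Back 23 days from November 23 reaches October 31, 2058 -> 68 left
October 2058 has 31 days -> back to September 30, 2058 -> 37 left
September 2058 has 30 days -> back to August 31, 2058 -> 7 left
August 2058: 31 - 7 = 24 -> lands on August 24

Result: 2058-08-24


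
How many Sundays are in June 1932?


June 1932 has 30 days
Anchor: Jan 1, 1932. With p = 1932 - 1 = 1931: (p + p//4 - p//100 + p//400) mod 7 = (1931 + 482 - 19 + 4) mod 7 = 2398 mod 7 = 4 -> Friday (Mon=0 ... Sun=6)
Days before June (Jan-May): 152; June 1 index = (4 + 152) mod 7 = 2 -> Wednesday
First Sunday is June 5
Sundays: 5, 12, 19, 26

4 Sundays


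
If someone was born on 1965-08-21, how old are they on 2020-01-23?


Birth: 1965-08-21
Reference: 2020-01-23
Year difference: 2020 - 1965 = 55
Birthday not yet reached in 2020, subtract 1

54 years old


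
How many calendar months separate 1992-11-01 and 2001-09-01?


From November 1992 to September 2001
9 years * 12 = 108 months, minus 2 months = 106

106 months


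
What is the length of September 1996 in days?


September 1996

30 days


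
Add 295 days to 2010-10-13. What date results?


Start: 2010-10-13, add 295 days
October 2010 has 31 days: 31 - 13 = 18 days to October 31 -> 277 left
November 2010 has 30 days -> 247 left
December 2010 has 31 days -> 216 left
January 2011 has 31 days -> 185 left
February 2011 has 28 days -> 157 left
March 2011 has 31 days -> 126 left
April 2011 has 30 days -> 96 left
May 2011 has 31 days -> 65 left
June 2011 has 30 days -> 35 left
July 2011 has 31 days -> 4 left
August 2011: 4 <= 31 -> lands on August 4

Result: 2011-08-04


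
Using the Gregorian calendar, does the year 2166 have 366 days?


Gregorian leap year rule: divisible by 4, but not by 100, unless also by 400.
2166 is not divisible by 4 -> not a leap year

No


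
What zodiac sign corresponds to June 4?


Date: June 4
Conventional tropical zodiac dates: Gemini from May 21 onward; Cancer starts June 21
June 4 falls within the Gemini range

Gemini


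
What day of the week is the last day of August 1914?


August 1914 has 31 days
Anchor: Jan 1, 1914. With p = 1914 - 1 = 1913: (p + p//4 - p//100 + p//400) mod 7 = (1913 + 478 - 19 + 4) mod 7 = 2376 mod 7 = 3 -> Thursday (Mon=0 ... Sun=6)
Days before August (Jan-Jul): 212; August 1 index = (3 + 212) mod 7 = 5 -> Saturday
Last day offset: 31 - 1 = 30 days
Weekday index = (5 + 30) mod 7 = 0

Monday, August 31


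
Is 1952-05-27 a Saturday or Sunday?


Anchor: Jan 1, 1952. With p = 1952 - 1 = 1951: (p + p//4 - p//100 + p//400) mod 7 = (1951 + 487 - 19 + 4) mod 7 = 2423 mod 7 = 1 -> Tuesday (Mon=0 ... Sun=6)
Day of year: 148; offset = 147
Weekday index = (1 + 147) mod 7 = 1 -> Tuesday
Weekend days: Saturday, Sunday

No


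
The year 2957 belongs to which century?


Century = (year - 1) // 100 + 1
= (2957 - 1) // 100 + 1
= 2956 // 100 + 1
= 29 + 1

30th century


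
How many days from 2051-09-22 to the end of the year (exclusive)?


Day of year: 265 of 365
Remaining = 365 - 265

100 days


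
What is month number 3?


Month 3 of 12

March


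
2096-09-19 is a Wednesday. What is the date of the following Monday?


Current: Wednesday
Target: Monday
Days ahead: 5

Next Monday: 2096-09-24


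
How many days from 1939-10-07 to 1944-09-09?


From 1939-10-07 to 1944-09-09
1939-10-07: days before October = 31 + 28 + 31 + 30 + 31 + 30 + 31 + 31 + 30 = 273 (1939 is not a leap year); day of year = 273 + 7 = 280
1944-09-09: days before September = 31 + 29 + 31 + 30 + 31 + 30 + 31 + 31 = 244 (1944 is a leap year); day of year = 244 + 9 = 253
Rest of 1939: 365 - 280 = 85
Full years 1940 (366), 1941 (365), 1942 (365), 1943 (365): 1461
Total = 85 + 1461 + 253 = 1799

1799 days


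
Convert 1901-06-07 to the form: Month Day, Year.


ISO 1901-06-07 parses as year=1901, month=06, day=07
Month 6 -> June

June 7, 1901


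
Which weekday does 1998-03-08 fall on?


Date: March 8, 1998
Anchor: Jan 1, 1998. With p = 1998 - 1 = 1997: (p + p//4 - p//100 + p//400) mod 7 = (1997 + 499 - 19 + 4) mod 7 = 2481 mod 7 = 3 -> Thursday (Mon=0 ... Sun=6)
Days before March (Jan-Feb): 59; offset = 59 + 8 - 1 = 66
Weekday index = (3 + 66) mod 7 = 6

Day of the week: Sunday


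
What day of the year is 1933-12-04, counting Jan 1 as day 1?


Date: December 4, 1933
Days in months 1 through 11: 334
Plus 4 days in December

Day of year: 338


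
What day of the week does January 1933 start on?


Target: January 1, 1933
Anchor: Jan 1, 1933. With p = 1933 - 1 = 1932: (p + p//4 - p//100 + p//400) mod 7 = (1932 + 483 - 19 + 4) mod 7 = 2400 mod 7 = 6 -> Sunday (Mon=0 ... Sun=6)
Offset from anchor: 0 days
Weekday index = (6 + 0) mod 7 = 6

Sunday


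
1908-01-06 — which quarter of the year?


Month: January (month 1)
Q1: Jan-Mar, Q2: Apr-Jun, Q3: Jul-Sep, Q4: Oct-Dec

Q1


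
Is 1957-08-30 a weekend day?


Anchor: Jan 1, 1957. With p = 1957 - 1 = 1956: (p + p//4 - p//100 + p//400) mod 7 = (1956 + 489 - 19 + 4) mod 7 = 2430 mod 7 = 1 -> Tuesday (Mon=0 ... Sun=6)
Day of year: 242; offset = 241
Weekday index = (1 + 241) mod 7 = 4 -> Friday
Weekend days: Saturday, Sunday

No


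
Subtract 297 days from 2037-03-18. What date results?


Start: 2037-03-18, subtract 297 days
Back 18 days from March 18 reaches February 28, 2037 -> 279 left
February 2037 has 28 days -> back to January 31, 2037 -> 251 left
January 2037 has 31 days -> back to December 31, 2036 -> 220 left
December 2036 has 31 days -> back to November 30, 2036 -> 189 left
November 2036 has 30 days -> back to October 31, 2036 -> 159 left
October 2036 has 31 days -> back to September 30, 2036 -> 128 left
September 2036 has 30 days -> back to August 31, 2036 -> 98 left
August 2036 has 31 days -> back to July 31, 2036 -> 67 left
July 2036 has 31 days -> back to June 30, 2036 -> 36 left
June 2036 has 30 days -> back to May 31, 2036 -> 6 left
May 2036: 31 - 6 = 25 -> lands on May 25

Result: 2036-05-25


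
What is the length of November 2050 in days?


November 2050

30 days


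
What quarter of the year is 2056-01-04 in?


Month: January (month 1)
Q1: Jan-Mar, Q2: Apr-Jun, Q3: Jul-Sep, Q4: Oct-Dec

Q1


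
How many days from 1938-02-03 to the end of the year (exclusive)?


Day of year: 34 of 365
Remaining = 365 - 34

331 days


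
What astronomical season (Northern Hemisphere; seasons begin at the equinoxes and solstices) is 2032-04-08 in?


Date: April 8
Astronomical Spring (approx.; exact equinox/solstice day varies by year): March 20 to June 20
April 8 falls within the Spring window

Spring


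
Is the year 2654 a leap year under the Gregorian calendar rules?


Gregorian leap year rule: divisible by 4, but not by 100, unless also by 400.
2654 is not divisible by 4 -> not a leap year

No


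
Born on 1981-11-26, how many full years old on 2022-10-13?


Birth: 1981-11-26
Reference: 2022-10-13
Year difference: 2022 - 1981 = 41
Birthday not yet reached in 2022, subtract 1

40 years old


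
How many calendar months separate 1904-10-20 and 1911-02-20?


From October 1904 to February 1911
7 years * 12 = 84 months, minus 8 months = 76

76 months


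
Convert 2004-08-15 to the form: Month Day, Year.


ISO 2004-08-15 parses as year=2004, month=08, day=15
Month 8 -> August

August 15, 2004


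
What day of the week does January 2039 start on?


Target: January 1, 2039
Anchor: Jan 1, 2039. With p = 2039 - 1 = 2038: (p + p//4 - p//100 + p//400) mod 7 = (2038 + 509 - 20 + 5) mod 7 = 2532 mod 7 = 5 -> Saturday (Mon=0 ... Sun=6)
Offset from anchor: 0 days
Weekday index = (5 + 0) mod 7 = 5

Saturday


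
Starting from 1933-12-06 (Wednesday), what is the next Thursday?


Current: Wednesday
Target: Thursday
Days ahead: 1

Next Thursday: 1933-12-07


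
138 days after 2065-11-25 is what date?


Start: 2065-11-25, add 138 days
November 2065 has 30 days: 30 - 25 = 5 days to November 30 -> 133 left
December 2065 has 31 days -> 102 left
January 2066 has 31 days -> 71 left
February 2066 has 28 days -> 43 left
March 2066 has 31 days -> 12 left
April 2066: 12 <= 30 -> lands on April 12

Result: 2066-04-12


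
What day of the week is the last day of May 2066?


May 2066 has 31 days
Anchor: Jan 1, 2066. With p = 2066 - 1 = 2065: (p + p//4 - p//100 + p//400) mod 7 = (2065 + 516 - 20 + 5) mod 7 = 2566 mod 7 = 4 -> Friday (Mon=0 ... Sun=6)
Days before May (Jan-Apr): 120; May 1 index = (4 + 120) mod 7 = 5 -> Saturday
Last day offset: 31 - 1 = 30 days
Weekday index = (5 + 30) mod 7 = 0

Monday, May 31


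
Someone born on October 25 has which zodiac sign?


Date: October 25
Conventional tropical zodiac dates: Scorpio from October 23 onward; Sagittarius starts November 22
October 25 falls within the Scorpio range

Scorpio


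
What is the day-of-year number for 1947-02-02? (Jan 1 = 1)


Date: February 2, 1947
Days in months 1 through 1: 31
Plus 2 days in February

Day of year: 33


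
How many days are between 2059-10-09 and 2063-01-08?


From 2059-10-09 to 2063-01-08
2059-10-09: days before October = 31 + 28 + 31 + 30 + 31 + 30 + 31 + 31 + 30 = 273 (2059 is not a leap year); day of year = 273 + 9 = 282
2063-01-08: day of year = 8
Rest of 2059: 365 - 282 = 83
Full years 2060 (366), 2061 (365), 2062 (365): 1096
Total = 83 + 1096 + 8 = 1187

1187 days


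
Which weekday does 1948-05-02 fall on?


Date: May 2, 1948
Anchor: Jan 1, 1948. With p = 1948 - 1 = 1947: (p + p//4 - p//100 + p//400) mod 7 = (1947 + 486 - 19 + 4) mod 7 = 2418 mod 7 = 3 -> Thursday (Mon=0 ... Sun=6)
Days before May (Jan-Apr): 121; offset = 121 + 2 - 1 = 122
Weekday index = (3 + 122) mod 7 = 6

Day of the week: Sunday


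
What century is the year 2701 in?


Century = (year - 1) // 100 + 1
= (2701 - 1) // 100 + 1
= 2700 // 100 + 1
= 27 + 1

28th century


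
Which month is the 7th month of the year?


Month 7 of 12

July


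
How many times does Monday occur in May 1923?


May 1923 has 31 days
Anchor: Jan 1, 1923. With p = 1923 - 1 = 1922: (p + p//4 - p//100 + p//400) mod 7 = (1922 + 480 - 19 + 4) mod 7 = 2387 mod 7 = 0 -> Monday (Mon=0 ... Sun=6)
Days before May (Jan-Apr): 120; May 1 index = (0 + 120) mod 7 = 1 -> Tuesday
First Monday is May 7
Mondays: 7, 14, 21, 28

4 Mondays


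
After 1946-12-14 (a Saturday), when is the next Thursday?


Current: Saturday
Target: Thursday
Days ahead: 5

Next Thursday: 1946-12-19


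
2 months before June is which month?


June is month 6
6 - 2 = 4

April


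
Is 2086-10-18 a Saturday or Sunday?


Anchor: Jan 1, 2086. With p = 2086 - 1 = 2085: (p + p//4 - p//100 + p//400) mod 7 = (2085 + 521 - 20 + 5) mod 7 = 2591 mod 7 = 1 -> Tuesday (Mon=0 ... Sun=6)
Day of year: 291; offset = 290
Weekday index = (1 + 290) mod 7 = 4 -> Friday
Weekend days: Saturday, Sunday

No


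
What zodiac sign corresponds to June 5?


Date: June 5
Conventional tropical zodiac dates: Gemini from May 21 onward; Cancer starts June 21
June 5 falls within the Gemini range

Gemini


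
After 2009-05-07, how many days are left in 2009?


Day of year: 127 of 365
Remaining = 365 - 127

238 days


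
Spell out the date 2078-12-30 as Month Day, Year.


ISO 2078-12-30 parses as year=2078, month=12, day=30
Month 12 -> December

December 30, 2078


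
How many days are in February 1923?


February 1923 (leap year: no)

28 days


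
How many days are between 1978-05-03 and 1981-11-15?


From 1978-05-03 to 1981-11-15
1978-05-03: days before May = 31 + 28 + 31 + 30 = 120 (1978 is not a leap year); day of year = 120 + 3 = 123
1981-11-15: days before November = 31 + 28 + 31 + 30 + 31 + 30 + 31 + 31 + 30 + 31 = 304 (1981 is not a leap year); day of year = 304 + 15 = 319
Rest of 1978: 365 - 123 = 242
Full years 1979 (365), 1980 (366): 731
Total = 242 + 731 + 319 = 1292

1292 days


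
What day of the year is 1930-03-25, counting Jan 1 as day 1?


Date: March 25, 1930
Days in months 1 through 2: 59
Plus 25 days in March

Day of year: 84


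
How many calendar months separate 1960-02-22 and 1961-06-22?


From February 1960 to June 1961
1 year * 12 = 12 months, plus 4 months = 16

16 months


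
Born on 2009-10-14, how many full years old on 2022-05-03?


Birth: 2009-10-14
Reference: 2022-05-03
Year difference: 2022 - 2009 = 13
Birthday not yet reached in 2022, subtract 1

12 years old


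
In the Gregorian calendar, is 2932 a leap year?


Gregorian leap year rule: divisible by 4, but not by 100, unless also by 400.
2932 is divisible by 4 but not 100 -> leap year

Yes


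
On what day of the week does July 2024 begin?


Target: July 1, 2024
Anchor: Jan 1, 2024. With p = 2024 - 1 = 2023: (p + p//4 - p//100 + p//400) mod 7 = (2023 + 505 - 20 + 5) mod 7 = 2513 mod 7 = 0 -> Monday (Mon=0 ... Sun=6)
Days before July (Jan-Jun): 182 days
Weekday index = (0 + 182) mod 7 = 0

Monday


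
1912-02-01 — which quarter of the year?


Month: February (month 2)
Q1: Jan-Mar, Q2: Apr-Jun, Q3: Jul-Sep, Q4: Oct-Dec

Q1


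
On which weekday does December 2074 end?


December 2074 has 31 days
Anchor: Jan 1, 2074. With p = 2074 - 1 = 2073: (p + p//4 - p//100 + p//400) mod 7 = (2073 + 518 - 20 + 5) mod 7 = 2576 mod 7 = 0 -> Monday (Mon=0 ... Sun=6)
Days before December (Jan-Nov): 334; December 1 index = (0 + 334) mod 7 = 5 -> Saturday
Last day offset: 31 - 1 = 30 days
Weekday index = (5 + 30) mod 7 = 0

Monday, December 31


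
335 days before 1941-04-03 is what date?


Start: 1941-04-03, subtract 335 days
Back 3 days from April 3 reaches March 31, 1941 -> 332 left
March 1941 has 31 days -> back to February 28, 1941 -> 301 left
February 1941 has 28 days -> back to January 31, 1941 -> 273 left
January 1941 has 31 days -> back to December 31, 1940 -> 242 left
December 1940 has 31 days -> back to November 30, 1940 -> 211 left
November 1940 has 30 days -> back to October 31, 1940 -> 181 left
October 1940 has 31 days -> back to September 30, 1940 -> 150 left
September 1940 has 30 days -> back to August 31, 1940 -> 120 left
August 1940 has 31 days -> back to July 31, 1940 -> 89 left
July 1940 has 31 days -> back to June 30, 1940 -> 58 left
June 1940 has 30 days -> back to May 31, 1940 -> 28 left
May 1940: 31 - 28 = 3 -> lands on May 3

Result: 1940-05-03


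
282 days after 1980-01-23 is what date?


Start: 1980-01-23, add 282 days
January 1980 has 31 days: 31 - 23 = 8 days to January 31 -> 274 left
February 1980 has 29 days -> 245 left
March 1980 has 31 days -> 214 left
April 1980 has 30 days -> 184 left
May 1980 has 31 days -> 153 left
June 1980 has 30 days -> 123 left
July 1980 has 31 days -> 92 left
August 1980 has 31 days -> 61 left
September 1980 has 30 days -> 31 left
October 1980: 31 <= 31 -> lands on October 31

Result: 1980-10-31


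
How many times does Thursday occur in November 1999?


November 1999 has 30 days
Anchor: Jan 1, 1999. With p = 1999 - 1 = 1998: (p + p//4 - p//100 + p//400) mod 7 = (1998 + 499 - 19 + 4) mod 7 = 2482 mod 7 = 4 -> Friday (Mon=0 ... Sun=6)
Days before November (Jan-Oct): 304; November 1 index = (4 + 304) mod 7 = 0 -> Monday
First Thursday is November 4
Thursdays: 4, 11, 18, 25

4 Thursdays


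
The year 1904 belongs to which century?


Century = (year - 1) // 100 + 1
= (1904 - 1) // 100 + 1
= 1903 // 100 + 1
= 19 + 1

20th century


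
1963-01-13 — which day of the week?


Date: January 13, 1963
Anchor: Jan 1, 1963. With p = 1963 - 1 = 1962: (p + p//4 - p//100 + p//400) mod 7 = (1962 + 490 - 19 + 4) mod 7 = 2437 mod 7 = 1 -> Tuesday (Mon=0 ... Sun=6)
Days into year = 13 - 1 = 12
Weekday index = (1 + 12) mod 7 = 6

Day of the week: Sunday


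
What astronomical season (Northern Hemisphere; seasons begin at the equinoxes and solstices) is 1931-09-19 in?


Date: September 19
Astronomical Summer (approx.; exact equinox/solstice day varies by year): June 21 to September 21
September 19 falls within the Summer window

Summer


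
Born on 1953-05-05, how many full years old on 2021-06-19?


Birth: 1953-05-05
Reference: 2021-06-19
Year difference: 2021 - 1953 = 68

68 years old


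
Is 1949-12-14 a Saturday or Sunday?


Anchor: Jan 1, 1949. With p = 1949 - 1 = 1948: (p + p//4 - p//100 + p//400) mod 7 = (1948 + 487 - 19 + 4) mod 7 = 2420 mod 7 = 5 -> Saturday (Mon=0 ... Sun=6)
Day of year: 348; offset = 347
Weekday index = (5 + 347) mod 7 = 2 -> Wednesday
Weekend days: Saturday, Sunday

No


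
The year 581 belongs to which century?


Century = (year - 1) // 100 + 1
= (581 - 1) // 100 + 1
= 580 // 100 + 1
= 5 + 1

6th century


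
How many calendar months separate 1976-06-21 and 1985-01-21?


From June 1976 to January 1985
9 years * 12 = 108 months, minus 5 months = 103

103 months


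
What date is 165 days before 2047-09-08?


Start: 2047-09-08, subtract 165 days
Back 8 days from September 8 reaches August 31, 2047 -> 157 left
August 2047 has 31 days -> back to July 31, 2047 -> 126 left
July 2047 has 31 days -> back to June 30, 2047 -> 95 left
June 2047 has 30 days -> back to May 31, 2047 -> 65 left
May 2047 has 31 days -> back to April 30, 2047 -> 34 left
April 2047 has 30 days -> back to March 31, 2047 -> 4 left
March 2047: 31 - 4 = 27 -> lands on March 27

Result: 2047-03-27


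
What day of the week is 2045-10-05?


Date: October 5, 2045
Anchor: Jan 1, 2045. With p = 2045 - 1 = 2044: (p + p//4 - p//100 + p//400) mod 7 = (2044 + 511 - 20 + 5) mod 7 = 2540 mod 7 = 6 -> Sunday (Mon=0 ... Sun=6)
Days before October (Jan-Sep): 273; offset = 273 + 5 - 1 = 277
Weekday index = (6 + 277) mod 7 = 3

Day of the week: Thursday


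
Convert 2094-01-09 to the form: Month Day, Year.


ISO 2094-01-09 parses as year=2094, month=01, day=09
Month 1 -> January

January 9, 2094


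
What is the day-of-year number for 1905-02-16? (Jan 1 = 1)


Date: February 16, 1905
Days in months 1 through 1: 31
Plus 16 days in February

Day of year: 47


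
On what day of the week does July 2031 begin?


Target: July 1, 2031
Anchor: Jan 1, 2031. With p = 2031 - 1 = 2030: (p + p//4 - p//100 + p//400) mod 7 = (2030 + 507 - 20 + 5) mod 7 = 2522 mod 7 = 2 -> Wednesday (Mon=0 ... Sun=6)
Days before July (Jan-Jun): 181 days
Weekday index = (2 + 181) mod 7 = 1

Tuesday


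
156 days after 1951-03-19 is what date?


Start: 1951-03-19, add 156 days
March 1951 has 31 days: 31 - 19 = 12 days to March 31 -> 144 left
April 1951 has 30 days -> 114 left
May 1951 has 31 days -> 83 left
June 1951 has 30 days -> 53 left
July 1951 has 31 days -> 22 left
August 1951: 22 <= 31 -> lands on August 22

Result: 1951-08-22


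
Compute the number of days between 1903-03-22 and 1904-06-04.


From 1903-03-22 to 1904-06-04
1903-03-22: days before March = 31 + 28 = 59 (1903 is not a leap year); day of year = 59 + 22 = 81
1904-06-04: days before June = 31 + 29 + 31 + 30 + 31 = 152 (1904 is a leap year); day of year = 152 + 4 = 156
Rest of 1903: 365 - 81 = 284
Total = 284 + 156 = 440

440 days


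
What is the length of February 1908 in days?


February 1908 (leap year: yes)

29 days


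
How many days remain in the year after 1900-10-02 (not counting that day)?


Day of year: 275 of 365
Remaining = 365 - 275

90 days


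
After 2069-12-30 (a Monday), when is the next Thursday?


Current: Monday
Target: Thursday
Days ahead: 3

Next Thursday: 2070-01-02


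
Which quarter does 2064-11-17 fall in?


Month: November (month 11)
Q1: Jan-Mar, Q2: Apr-Jun, Q3: Jul-Sep, Q4: Oct-Dec

Q4


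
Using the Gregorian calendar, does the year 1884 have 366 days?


Gregorian leap year rule: divisible by 4, but not by 100, unless also by 400.
1884 is divisible by 4 but not 100 -> leap year

Yes


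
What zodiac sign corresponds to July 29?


Date: July 29
Conventional tropical zodiac dates: Leo from July 23 onward; Virgo starts August 23
July 29 falls within the Leo range

Leo


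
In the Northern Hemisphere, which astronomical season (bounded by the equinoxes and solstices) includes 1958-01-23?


Date: January 23
Astronomical Winter (approx.; exact equinox/solstice day varies by year): December 21 to March 19
January 23 falls within the Winter window

Winter


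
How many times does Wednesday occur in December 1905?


December 1905 has 31 days
Anchor: Jan 1, 1905. With p = 1905 - 1 = 1904: (p + p//4 - p//100 + p//400) mod 7 = (1904 + 476 - 19 + 4) mod 7 = 2365 mod 7 = 6 -> Sunday (Mon=0 ... Sun=6)
Days before December (Jan-Nov): 334; December 1 index = (6 + 334) mod 7 = 4 -> Friday
First Wednesday is December 6
Wednesdays: 6, 13, 20, 27

4 Wednesdays


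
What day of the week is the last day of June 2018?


June 2018 has 30 days
Anchor: Jan 1, 2018. With p = 2018 - 1 = 2017: (p + p//4 - p//100 + p//400) mod 7 = (2017 + 504 - 20 + 5) mod 7 = 2506 mod 7 = 0 -> Monday (Mon=0 ... Sun=6)
Days before June (Jan-May): 151; June 1 index = (0 + 151) mod 7 = 4 -> Friday
Last day offset: 30 - 1 = 29 days
Weekday index = (4 + 29) mod 7 = 5

Saturday, June 30


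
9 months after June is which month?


June is month 6
6 + 9 = 15; wrap: 15 - 12 = 3

March


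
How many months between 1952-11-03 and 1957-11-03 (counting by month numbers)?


From November 1952 to November 1957
5 years * 12 = 60 months = 60

60 months


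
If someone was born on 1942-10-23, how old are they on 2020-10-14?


Birth: 1942-10-23
Reference: 2020-10-14
Year difference: 2020 - 1942 = 78
Birthday not yet reached in 2020, subtract 1

77 years old


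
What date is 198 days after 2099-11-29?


Start: 2099-11-29, add 198 days
November 2099 has 30 days: 30 - 29 = 1 day to November 30 -> 197 left
December 2099 has 31 days -> 166 left
January 2100 has 31 days -> 135 left
February 2100 has 28 days -> 107 left
March 2100 has 31 days -> 76 left
April 2100 has 30 days -> 46 left
May 2100 has 31 days -> 15 left
June 2100: 15 <= 30 -> lands on June 15

Result: 2100-06-15


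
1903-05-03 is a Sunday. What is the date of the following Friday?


Current: Sunday
Target: Friday
Days ahead: 5

Next Friday: 1903-05-08


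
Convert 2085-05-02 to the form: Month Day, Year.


ISO 2085-05-02 parses as year=2085, month=05, day=02
Month 5 -> May

May 2, 2085


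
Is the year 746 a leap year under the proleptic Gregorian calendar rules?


Gregorian leap year rule: divisible by 4, but not by 100, unless also by 400.
746 is not divisible by 4 -> not a leap year

No


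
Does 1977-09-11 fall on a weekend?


Anchor: Jan 1, 1977. With p = 1977 - 1 = 1976: (p + p//4 - p//100 + p//400) mod 7 = (1976 + 494 - 19 + 4) mod 7 = 2455 mod 7 = 5 -> Saturday (Mon=0 ... Sun=6)
Day of year: 254; offset = 253
Weekday index = (5 + 253) mod 7 = 6 -> Sunday
Weekend days: Saturday, Sunday

Yes


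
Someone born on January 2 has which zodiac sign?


Date: January 2
Conventional tropical zodiac dates: Capricorn from December 22 onward; Aquarius starts January 20
January 2 falls within the Capricorn range

Capricorn


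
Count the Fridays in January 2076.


January 2076 has 31 days
Anchor: Jan 1, 2076. With p = 2076 - 1 = 2075: (p + p//4 - p//100 + p//400) mod 7 = (2075 + 518 - 20 + 5) mod 7 = 2578 mod 7 = 2 -> Wednesday (Mon=0 ... Sun=6)
January 1 is the anchor itself -> Wednesday
First Friday is January 3
Fridays: 3, 10, 17, 24, 31

5 Fridays


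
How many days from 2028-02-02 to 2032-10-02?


From 2028-02-02 to 2032-10-02
2028-02-02: days before February = 31; day of year = 31 + 2 = 33
2032-10-02: days before October = 31 + 29 + 31 + 30 + 31 + 30 + 31 + 31 + 30 = 274 (2032 is a leap year); day of year = 274 + 2 = 276
Rest of 2028: 366 - 33 = 333
Full years 2029 (365), 2030 (365), 2031 (365): 1095
Total = 333 + 1095 + 276 = 1704

1704 days


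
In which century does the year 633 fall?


Century = (year - 1) // 100 + 1
= (633 - 1) // 100 + 1
= 632 // 100 + 1
= 6 + 1

7th century


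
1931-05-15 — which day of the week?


Date: May 15, 1931
Anchor: Jan 1, 1931. With p = 1931 - 1 = 1930: (p + p//4 - p//100 + p//400) mod 7 = (1930 + 482 - 19 + 4) mod 7 = 2397 mod 7 = 3 -> Thursday (Mon=0 ... Sun=6)
Days before May (Jan-Apr): 120; offset = 120 + 15 - 1 = 134
Weekday index = (3 + 134) mod 7 = 4

Day of the week: Friday


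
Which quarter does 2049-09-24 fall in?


Month: September (month 9)
Q1: Jan-Mar, Q2: Apr-Jun, Q3: Jul-Sep, Q4: Oct-Dec

Q3


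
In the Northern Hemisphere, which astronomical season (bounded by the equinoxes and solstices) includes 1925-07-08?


Date: July 8
Astronomical Summer (approx.; exact equinox/solstice day varies by year): June 21 to September 21
July 8 falls within the Summer window

Summer


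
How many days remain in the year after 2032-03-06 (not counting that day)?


Day of year: 66 of 366
Remaining = 366 - 66

300 days


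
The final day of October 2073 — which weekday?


October 2073 has 31 days
Anchor: Jan 1, 2073. With p = 2073 - 1 = 2072: (p + p//4 - p//100 + p//400) mod 7 = (2072 + 518 - 20 + 5) mod 7 = 2575 mod 7 = 6 -> Sunday (Mon=0 ... Sun=6)
Days before October (Jan-Sep): 273; October 1 index = (6 + 273) mod 7 = 6 -> Sunday
Last day offset: 31 - 1 = 30 days
Weekday index = (6 + 30) mod 7 = 1

Tuesday, October 31


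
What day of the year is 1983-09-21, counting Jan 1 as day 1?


Date: September 21, 1983
Days in months 1 through 8: 243
Plus 21 days in September

Day of year: 264


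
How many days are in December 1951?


December 1951

31 days


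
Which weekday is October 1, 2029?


Target: October 1, 2029
Anchor: Jan 1, 2029. With p = 2029 - 1 = 2028: (p + p//4 - p//100 + p//400) mod 7 = (2028 + 507 - 20 + 5) mod 7 = 2520 mod 7 = 0 -> Monday (Mon=0 ... Sun=6)
Days before October (Jan-Sep): 273 days
Weekday index = (0 + 273) mod 7 = 0

Monday


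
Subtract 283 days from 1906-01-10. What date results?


Start: 1906-01-10, subtract 283 days
Back 10 days from January 10 reaches December 31, 1905 -> 273 left
December 1905 has 31 days -> back to November 30, 1905 -> 242 left
November 1905 has 30 days -> back to October 31, 1905 -> 212 left
October 1905 has 31 days -> back to September 30, 1905 -> 181 left
September 1905 has 30 days -> back to August 31, 1905 -> 151 left
August 1905 has 31 days -> back to July 31, 1905 -> 120 left
July 1905 has 31 days -> back to June 30, 1905 -> 89 left
June 1905 has 30 days -> back to May 31, 1905 -> 59 left
May 1905 has 31 days -> back to April 30, 1905 -> 28 left
April 1905: 30 - 28 = 2 -> lands on April 2

Result: 1905-04-02


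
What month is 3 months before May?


May is month 5
5 - 3 = 2

February


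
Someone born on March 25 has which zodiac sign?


Date: March 25
Conventional tropical zodiac dates: Aries from March 21 onward; Taurus starts April 20
March 25 falls within the Aries range

Aries


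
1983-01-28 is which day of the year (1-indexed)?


Date: January 28, 1983
No months before January
Plus 28 days in January

Day of year: 28


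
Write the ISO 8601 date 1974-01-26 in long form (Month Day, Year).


ISO 1974-01-26 parses as year=1974, month=01, day=26
Month 1 -> January

January 26, 1974


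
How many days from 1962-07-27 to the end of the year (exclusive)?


Day of year: 208 of 365
Remaining = 365 - 208

157 days


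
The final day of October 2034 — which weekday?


October 2034 has 31 days
Anchor: Jan 1, 2034. With p = 2034 - 1 = 2033: (p + p//4 - p//100 + p//400) mod 7 = (2033 + 508 - 20 + 5) mod 7 = 2526 mod 7 = 6 -> Sunday (Mon=0 ... Sun=6)
Days before October (Jan-Sep): 273; October 1 index = (6 + 273) mod 7 = 6 -> Sunday
Last day offset: 31 - 1 = 30 days
Weekday index = (6 + 30) mod 7 = 1

Tuesday, October 31


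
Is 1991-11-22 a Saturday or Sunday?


Anchor: Jan 1, 1991. With p = 1991 - 1 = 1990: (p + p//4 - p//100 + p//400) mod 7 = (1990 + 497 - 19 + 4) mod 7 = 2472 mod 7 = 1 -> Tuesday (Mon=0 ... Sun=6)
Day of year: 326; offset = 325
Weekday index = (1 + 325) mod 7 = 4 -> Friday
Weekend days: Saturday, Sunday

No


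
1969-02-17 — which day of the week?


Date: February 17, 1969
Anchor: Jan 1, 1969. With p = 1969 - 1 = 1968: (p + p//4 - p//100 + p//400) mod 7 = (1968 + 492 - 19 + 4) mod 7 = 2445 mod 7 = 2 -> Wednesday (Mon=0 ... Sun=6)
Days before February (Jan): 31; offset = 31 + 17 - 1 = 47
Weekday index = (2 + 47) mod 7 = 0

Day of the week: Monday


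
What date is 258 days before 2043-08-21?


Start: 2043-08-21, subtract 258 days
Back 21 days from August 21 reaches July 31, 2043 -> 237 left
July 2043 has 31 days -> back to June 30, 2043 -> 206 left
June 2043 has 30 days -> back to May 31, 2043 -> 176 left
May 2043 has 31 days -> back to April 30, 2043 -> 145 left
April 2043 has 30 days -> back to March 31, 2043 -> 115 left
March 2043 has 31 days -> back to February 28, 2043 -> 84 left
February 2043 has 28 days -> back to January 31, 2043 -> 56 left
January 2043 has 31 days -> back to December 31, 2042 -> 25 left
December 2042: 31 - 25 = 6 -> lands on December 6

Result: 2042-12-06


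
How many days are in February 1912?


February 1912 (leap year: yes)

29 days


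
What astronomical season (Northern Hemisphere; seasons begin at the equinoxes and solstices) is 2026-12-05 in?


Date: December 5
Astronomical Autumn (approx.; exact equinox/solstice day varies by year): September 22 to December 20
December 5 falls within the Autumn window

Autumn


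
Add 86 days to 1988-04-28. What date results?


Start: 1988-04-28, add 86 days
April 1988 has 30 days: 30 - 28 = 2 days to April 30 -> 84 left
May 1988 has 31 days -> 53 left
June 1988 has 30 days -> 23 left
July 1988: 23 <= 31 -> lands on July 23

Result: 1988-07-23


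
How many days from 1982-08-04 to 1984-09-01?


From 1982-08-04 to 1984-09-01
1982-08-04: days before August = 31 + 28 + 31 + 30 + 31 + 30 + 31 = 212 (1982 is not a leap year); day of year = 212 + 4 = 216
1984-09-01: days before September = 31 + 29 + 31 + 30 + 31 + 30 + 31 + 31 = 244 (1984 is a leap year); day of year = 244 + 1 = 245
Rest of 1982: 365 - 216 = 149
Full years 1983 (365): 365
Total = 149 + 365 + 245 = 759

759 days


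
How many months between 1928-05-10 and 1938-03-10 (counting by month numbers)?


From May 1928 to March 1938
10 years * 12 = 120 months, minus 2 months = 118

118 months


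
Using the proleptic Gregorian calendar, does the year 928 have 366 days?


Gregorian leap year rule: divisible by 4, but not by 100, unless also by 400.
928 is divisible by 4 but not 100 -> leap year

Yes


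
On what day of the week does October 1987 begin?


Target: October 1, 1987
Anchor: Jan 1, 1987. With p = 1987 - 1 = 1986: (p + p//4 - p//100 + p//400) mod 7 = (1986 + 496 - 19 + 4) mod 7 = 2467 mod 7 = 3 -> Thursday (Mon=0 ... Sun=6)
Days before October (Jan-Sep): 273 days
Weekday index = (3 + 273) mod 7 = 3

Thursday


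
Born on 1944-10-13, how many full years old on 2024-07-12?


Birth: 1944-10-13
Reference: 2024-07-12
Year difference: 2024 - 1944 = 80
Birthday not yet reached in 2024, subtract 1

79 years old


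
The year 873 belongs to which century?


Century = (year - 1) // 100 + 1
= (873 - 1) // 100 + 1
= 872 // 100 + 1
= 8 + 1

9th century


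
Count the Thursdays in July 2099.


July 2099 has 31 days
Anchor: Jan 1, 2099. With p = 2099 - 1 = 2098: (p + p//4 - p//100 + p//400) mod 7 = (2098 + 524 - 20 + 5) mod 7 = 2607 mod 7 = 3 -> Thursday (Mon=0 ... Sun=6)
Days before July (Jan-Jun): 181; July 1 index = (3 + 181) mod 7 = 2 -> Wednesday
First Thursday is July 2
Thursdays: 2, 9, 16, 23, 30

5 Thursdays


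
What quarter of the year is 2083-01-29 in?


Month: January (month 1)
Q1: Jan-Mar, Q2: Apr-Jun, Q3: Jul-Sep, Q4: Oct-Dec

Q1


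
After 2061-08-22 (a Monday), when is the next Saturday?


Current: Monday
Target: Saturday
Days ahead: 5

Next Saturday: 2061-08-27


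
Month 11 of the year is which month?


Month 11 of 12

November


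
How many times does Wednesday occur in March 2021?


March 2021 has 31 days
Anchor: Jan 1, 2021. With p = 2021 - 1 = 2020: (p + p//4 - p//100 + p//400) mod 7 = (2020 + 505 - 20 + 5) mod 7 = 2510 mod 7 = 4 -> Friday (Mon=0 ... Sun=6)
Days before March (Jan-Feb): 59; March 1 index = (4 + 59) mod 7 = 0 -> Monday
First Wednesday is March 3
Wednesdays: 3, 10, 17, 24, 31

5 Wednesdays


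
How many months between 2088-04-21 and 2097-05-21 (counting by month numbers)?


From April 2088 to May 2097
9 years * 12 = 108 months, plus 1 month = 109

109 months


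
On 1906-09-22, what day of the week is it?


Date: September 22, 1906
Anchor: Jan 1, 1906. With p = 1906 - 1 = 1905: (p + p//4 - p//100 + p//400) mod 7 = (1905 + 476 - 19 + 4) mod 7 = 2366 mod 7 = 0 -> Monday (Mon=0 ... Sun=6)
Days before September (Jan-Aug): 243; offset = 243 + 22 - 1 = 264
Weekday index = (0 + 264) mod 7 = 5

Day of the week: Saturday


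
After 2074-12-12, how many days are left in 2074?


Day of year: 346 of 365
Remaining = 365 - 346

19 days


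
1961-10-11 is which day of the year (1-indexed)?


Date: October 11, 1961
Days in months 1 through 9: 273
Plus 11 days in October

Day of year: 284


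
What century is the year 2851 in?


Century = (year - 1) // 100 + 1
= (2851 - 1) // 100 + 1
= 2850 // 100 + 1
= 28 + 1

29th century


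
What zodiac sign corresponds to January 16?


Date: January 16
Conventional tropical zodiac dates: Capricorn from December 22 onward; Aquarius starts January 20
January 16 falls within the Capricorn range

Capricorn


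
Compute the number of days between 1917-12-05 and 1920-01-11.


From 1917-12-05 to 1920-01-11
1917-12-05: days before December = 31 + 28 + 31 + 30 + 31 + 30 + 31 + 31 + 30 + 31 + 30 = 334 (1917 is not a leap year); day of year = 334 + 5 = 339
1920-01-11: day of year = 11
Rest of 1917: 365 - 339 = 26
Full years 1918 (365), 1919 (365): 730
Total = 26 + 730 + 11 = 767

767 days


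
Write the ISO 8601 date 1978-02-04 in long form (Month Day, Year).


ISO 1978-02-04 parses as year=1978, month=02, day=04
Month 2 -> February

February 4, 1978


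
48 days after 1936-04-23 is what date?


Start: 1936-04-23, add 48 days
April 1936 has 30 days: 30 - 23 = 7 days to April 30 -> 41 left
May 1936 has 31 days -> 10 left
June 1936: 10 <= 30 -> lands on June 10

Result: 1936-06-10


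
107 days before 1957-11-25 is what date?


Start: 1957-11-25, subtract 107 days
Back 25 days from November 25 reaches October 31, 1957 -> 82 left
October 1957 has 31 days -> back to September 30, 1957 -> 51 left
September 1957 has 30 days -> back to August 31, 1957 -> 21 left
August 1957: 31 - 21 = 10 -> lands on August 10

Result: 1957-08-10


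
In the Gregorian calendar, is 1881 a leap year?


Gregorian leap year rule: divisible by 4, but not by 100, unless also by 400.
1881 is not divisible by 4 -> not a leap year

No


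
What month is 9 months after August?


August is month 8
8 + 9 = 17; wrap: 17 - 12 = 5

May


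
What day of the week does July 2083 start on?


Target: July 1, 2083
Anchor: Jan 1, 2083. With p = 2083 - 1 = 2082: (p + p//4 - p//100 + p//400) mod 7 = (2082 + 520 - 20 + 5) mod 7 = 2587 mod 7 = 4 -> Friday (Mon=0 ... Sun=6)
Days before July (Jan-Jun): 181 days
Weekday index = (4 + 181) mod 7 = 3

Thursday


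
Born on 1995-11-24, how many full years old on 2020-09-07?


Birth: 1995-11-24
Reference: 2020-09-07
Year difference: 2020 - 1995 = 25
Birthday not yet reached in 2020, subtract 1

24 years old


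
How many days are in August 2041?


August 2041

31 days


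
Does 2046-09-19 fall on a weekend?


Anchor: Jan 1, 2046. With p = 2046 - 1 = 2045: (p + p//4 - p//100 + p//400) mod 7 = (2045 + 511 - 20 + 5) mod 7 = 2541 mod 7 = 0 -> Monday (Mon=0 ... Sun=6)
Day of year: 262; offset = 261
Weekday index = (0 + 261) mod 7 = 2 -> Wednesday
Weekend days: Saturday, Sunday

No


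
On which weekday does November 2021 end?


November 2021 has 30 days
Anchor: Jan 1, 2021. With p = 2021 - 1 = 2020: (p + p//4 - p//100 + p//400) mod 7 = (2020 + 505 - 20 + 5) mod 7 = 2510 mod 7 = 4 -> Friday (Mon=0 ... Sun=6)
Days before November (Jan-Oct): 304; November 1 index = (4 + 304) mod 7 = 0 -> Monday
Last day offset: 30 - 1 = 29 days
Weekday index = (0 + 29) mod 7 = 1

Tuesday, November 30
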